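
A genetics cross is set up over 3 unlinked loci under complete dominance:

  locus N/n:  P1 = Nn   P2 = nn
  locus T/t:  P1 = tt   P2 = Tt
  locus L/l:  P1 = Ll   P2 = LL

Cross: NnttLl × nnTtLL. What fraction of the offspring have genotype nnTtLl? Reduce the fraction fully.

NnttLl gametes: NtL×2, Ntl×2, ntL×2, ntl×2
nnTtLL gametes: nTL×4, ntL×4
NnttLl×nnTtLL grid (8·8=64): NnTtLL=8 NnTtLl=8 NnttLL=8 NnttLl=8 nnTtLL=8 nnTtLl=8 nnttLL=8 nnttLl=8
nnTtLl hits 8/64; gcd=8; 8÷8/64÷8 = 1/8

P(nnTtLl) = 1/8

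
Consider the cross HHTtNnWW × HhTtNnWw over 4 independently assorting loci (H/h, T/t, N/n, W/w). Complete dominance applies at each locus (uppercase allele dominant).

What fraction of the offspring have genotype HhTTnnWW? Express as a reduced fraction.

P(HhTTnnWW) = 1/64

HHTtNnWW gametes: HTNW×4, HTnW×4, HtNW×4, HtnW×4
HhTtNnWw gametes: HTNW×1, HTNw×1, HTnW×1, HTnw×1, HtNW×1, HtNw×1, HtnW×1, Htnw×1, hTNW×1, hTNw×1, hTnW×1, hTnw×1, htNW×1, htNw×1, htnW×1, htnw×1
HHTtNnWW×HhTtNnWw grid (16·16=256): HHTTNNWW=4 HHTTNNWw=4 HHTTNnWW=8 HHTTNnWw=8 HHTTnnWW=4 HHTTnnWw=4 HHTtNNWW=8 HHTtNNWw=8 HHTtNnWW=16 HHTtNnWw=16 HHTtnnWW=8 HHTtnnWw=8 HHttNNWW=4 HHttNNWw=4 HHttNnWW=8 HHttNnWw=8 HHttnnWW=4 HHttnnWw=4 HhTTNNWW=4 HhTTNNWw=4 HhTTNnWW=8 HhTTNnWw=8 HhTTnnWW=4 HhTTnnWw=4 HhTtNNWW=8 HhTtNNWw=8 HhTtNnWW=16 HhTtNnWw=16 HhTtnnWW=8 HhTtnnWw=8 HhttNNWW=4 HhttNNWw=4 HhttNnWW=8 HhttNnWw=8 HhttnnWW=4 HhttnnWw=4
HhTTnnWW hits 4/256; gcd=4; 4÷4/256÷4 = 1/64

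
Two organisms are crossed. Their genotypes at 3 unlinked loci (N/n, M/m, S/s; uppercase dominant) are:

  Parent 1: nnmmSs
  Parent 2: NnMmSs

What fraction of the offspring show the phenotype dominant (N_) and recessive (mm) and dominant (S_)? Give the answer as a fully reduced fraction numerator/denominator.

P(N_ mm S_) = 3/16

nnmmSs gametes: nmS×4, nms×4
NnMmSs gametes: NMS×1, NMs×1, NmS×1, Nms×1, nMS×1, nMs×1, nmS×1, nms×1
nnmmSs×NnMmSs grid (8·8=64): NnMmSS=4 NnMmSs=8 NnMmss=4 NnmmSS=4 NnmmSs=8 Nnmmss=4 nnMmSS=4 nnMmSs=8 nnMmss=4 nnmmSS=4 nnmmSs=8 nnmmss=4
N_ mm S_ hits 12/64; gcd=4; 12÷4/64÷4 = 3/16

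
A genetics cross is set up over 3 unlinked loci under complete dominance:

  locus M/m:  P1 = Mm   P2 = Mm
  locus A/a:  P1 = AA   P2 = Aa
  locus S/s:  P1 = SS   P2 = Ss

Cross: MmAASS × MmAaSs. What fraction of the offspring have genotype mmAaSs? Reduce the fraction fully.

P(mmAaSs) = 1/16

MmAASS gametes: MAS×4, mAS×4
MmAaSs gametes: MAS×1, MAs×1, MaS×1, Mas×1, mAS×1, mAs×1, maS×1, mas×1
MmAASS×MmAaSs grid (8·8=64): MMAASS=4 MMAASs=4 MMAaSS=4 MMAaSs=4 MmAASS=8 MmAASs=8 MmAaSS=8 MmAaSs=8 mmAASS=4 mmAASs=4 mmAaSS=4 mmAaSs=4
mmAaSs hits 4/64; gcd=4; 4÷4/64÷4 = 1/16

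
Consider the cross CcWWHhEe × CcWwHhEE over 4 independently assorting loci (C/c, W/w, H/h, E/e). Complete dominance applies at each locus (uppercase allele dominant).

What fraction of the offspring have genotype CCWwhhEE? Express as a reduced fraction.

CcWWHhEe gametes: CWHE×2, CWHe×2, CWhE×2, CWhe×2, cWHE×2, cWHe×2, cWhE×2, cWhe×2
CcWwHhEE gametes: CWHE×2, CWhE×2, CwHE×2, CwhE×2, cWHE×2, cWhE×2, cwHE×2, cwhE×2
CcWWHhEe×CcWwHhEE grid (16·16=256): CCWWHHEE=4 CCWWHHEe=4 CCWWHhEE=8 CCWWHhEe=8 CCWWhhEE=4 CCWWhhEe=4 CCWwHHEE=4 CCWwHHEe=4 CCWwHhEE=8 CCWwHhEe=8 CCWwhhEE=4 CCWwhhEe=4 CcWWHHEE=8 CcWWHHEe=8 CcWWHhEE=16 CcWWHhEe=16 CcWWhhEE=8 CcWWhhEe=8 CcWwHHEE=8 CcWwHHEe=8 CcWwHhEE=16 CcWwHhEe=16 CcWwhhEE=8 CcWwhhEe=8 ccWWHHEE=4 ccWWHHEe=4 ccWWHhEE=8 ccWWHhEe=8 ccWWhhEE=4 ccWWhhEe=4 ccWwHHEE=4 ccWwHHEe=4 ccWwHhEE=8 ccWwHhEe=8 ccWwhhEE=4 ccWwhhEe=4
CCWwhhEE hits 4/256; gcd=4; 4÷4/256÷4 = 1/64

P(CCWwhhEE) = 1/64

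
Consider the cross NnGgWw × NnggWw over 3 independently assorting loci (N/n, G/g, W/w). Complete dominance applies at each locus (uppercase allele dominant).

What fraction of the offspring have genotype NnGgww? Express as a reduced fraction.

P(NnGgww) = 1/16

NnGgWw gametes: NGW×1, NGw×1, NgW×1, Ngw×1, nGW×1, nGw×1, ngW×1, ngw×1
NnggWw gametes: NgW×2, Ngw×2, ngW×2, ngw×2
NnGgWw×NnggWw grid (8·8=64): NNGgWW=2 NNGgWw=4 NNGgww=2 NNggWW=2 NNggWw=4 NNggww=2 NnGgWW=4 NnGgWw=8 NnGgww=4 NnggWW=4 NnggWw=8 Nnggww=4 nnGgWW=2 nnGgWw=4 nnGgww=2 nnggWW=2 nnggWw=4 nnggww=2
NnGgww hits 4/64; gcd=4; 4÷4/64÷4 = 1/16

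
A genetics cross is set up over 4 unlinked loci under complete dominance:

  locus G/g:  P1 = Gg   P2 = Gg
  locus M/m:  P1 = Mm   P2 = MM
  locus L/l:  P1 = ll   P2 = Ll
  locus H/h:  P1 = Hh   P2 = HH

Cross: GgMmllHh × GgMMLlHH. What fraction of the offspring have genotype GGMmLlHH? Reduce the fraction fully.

P(GGMmLlHH) = 1/32

GgMmllHh gametes: GMlH×2, GMlh×2, GmlH×2, Gmlh×2, gMlH×2, gMlh×2, gmlH×2, gmlh×2
GgMMLlHH gametes: GMLH×4, GMlH×4, gMLH×4, gMlH×4
GgMmllHh×GgMMLlHH grid (16·16=256): GGMMLlHH=8 GGMMLlHh=8 GGMMllHH=8 GGMMllHh=8 GGMmLlHH=8 GGMmLlHh=8 GGMmllHH=8 GGMmllHh=8 GgMMLlHH=16 GgMMLlHh=16 GgMMllHH=16 GgMMllHh=16 GgMmLlHH=16 GgMmLlHh=16 GgMmllHH=16 GgMmllHh=16 ggMMLlHH=8 ggMMLlHh=8 ggMMllHH=8 ggMMllHh=8 ggMmLlHH=8 ggMmLlHh=8 ggMmllHH=8 ggMmllHh=8
GGMmLlHH hits 8/256; gcd=8; 8÷8/256÷8 = 1/32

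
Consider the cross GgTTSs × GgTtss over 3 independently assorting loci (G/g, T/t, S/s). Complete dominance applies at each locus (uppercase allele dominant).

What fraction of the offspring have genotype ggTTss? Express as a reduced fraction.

P(ggTTss) = 1/16

GgTTSs gametes: GTS×2, GTs×2, gTS×2, gTs×2
GgTtss gametes: GTs×2, Gts×2, gTs×2, gts×2
GgTTSs×GgTtss grid (8·8=64): GGTTSs=4 GGTTss=4 GGTtSs=4 GGTtss=4 GgTTSs=8 GgTTss=8 GgTtSs=8 GgTtss=8 ggTTSs=4 ggTTss=4 ggTtSs=4 ggTtss=4
ggTTss hits 4/64; gcd=4; 4÷4/64÷4 = 1/16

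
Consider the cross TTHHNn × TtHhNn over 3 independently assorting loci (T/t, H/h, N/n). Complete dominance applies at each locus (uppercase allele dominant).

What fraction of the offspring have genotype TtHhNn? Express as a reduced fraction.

TTHHNn gametes: THN×4, THn×4
TtHhNn gametes: THN×1, THn×1, ThN×1, Thn×1, tHN×1, tHn×1, thN×1, thn×1
TTHHNn×TtHhNn grid (8·8=64): TTHHNN=4 TTHHNn=8 TTHHnn=4 TTHhNN=4 TTHhNn=8 TTHhnn=4 TtHHNN=4 TtHHNn=8 TtHHnn=4 TtHhNN=4 TtHhNn=8 TtHhnn=4
TtHhNn hits 8/64; gcd=8; 8÷8/64÷8 = 1/8

P(TtHhNn) = 1/8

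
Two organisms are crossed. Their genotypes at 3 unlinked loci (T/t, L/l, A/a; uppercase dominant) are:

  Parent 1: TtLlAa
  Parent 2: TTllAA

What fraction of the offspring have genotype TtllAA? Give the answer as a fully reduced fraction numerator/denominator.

P(TtllAA) = 1/8

TtLlAa gametes: TLA×1, TLa×1, TlA×1, Tla×1, tLA×1, tLa×1, tlA×1, tla×1
TTllAA gametes: TlA×8
TtLlAa×TTllAA grid (8·8=64): TTLlAA=8 TTLlAa=8 TTllAA=8 TTllAa=8 TtLlAA=8 TtLlAa=8 TtllAA=8 TtllAa=8
TtllAA hits 8/64; gcd=8; 8÷8/64÷8 = 1/8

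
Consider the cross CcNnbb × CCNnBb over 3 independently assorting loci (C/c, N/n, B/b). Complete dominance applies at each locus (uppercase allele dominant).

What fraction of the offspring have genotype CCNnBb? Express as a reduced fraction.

P(CCNnBb) = 1/8

CcNnbb gametes: CNb×2, Cnb×2, cNb×2, cnb×2
CCNnBb gametes: CNB×2, CNb×2, CnB×2, Cnb×2
CcNnbb×CCNnBb grid (8·8=64): CCNNBb=4 CCNNbb=4 CCNnBb=8 CCNnbb=8 CCnnBb=4 CCnnbb=4 CcNNBb=4 CcNNbb=4 CcNnBb=8 CcNnbb=8 CcnnBb=4 Ccnnbb=4
CCNnBb hits 8/64; gcd=8; 8÷8/64÷8 = 1/8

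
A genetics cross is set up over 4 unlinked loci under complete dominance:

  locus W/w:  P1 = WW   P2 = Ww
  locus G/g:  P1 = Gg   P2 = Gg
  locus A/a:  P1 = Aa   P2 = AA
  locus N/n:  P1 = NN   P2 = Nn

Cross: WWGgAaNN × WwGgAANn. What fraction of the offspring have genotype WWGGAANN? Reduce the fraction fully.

WWGgAaNN gametes: WGAN×4, WGaN×4, WgAN×4, WgaN×4
WwGgAANn gametes: WGAN×2, WGAn×2, WgAN×2, WgAn×2, wGAN×2, wGAn×2, wgAN×2, wgAn×2
WWGgAaNN×WwGgAANn grid (16·16=256): WWGGAANN=8 WWGGAANn=8 WWGGAaNN=8 WWGGAaNn=8 WWGgAANN=16 WWGgAANn=16 WWGgAaNN=16 WWGgAaNn=16 WWggAANN=8 WWggAANn=8 WWggAaNN=8 WWggAaNn=8 WwGGAANN=8 WwGGAANn=8 WwGGAaNN=8 WwGGAaNn=8 WwGgAANN=16 WwGgAANn=16 WwGgAaNN=16 WwGgAaNn=16 WwggAANN=8 WwggAANn=8 WwggAaNN=8 WwggAaNn=8
WWGGAANN hits 8/256; gcd=8; 8÷8/256÷8 = 1/32

P(WWGGAANN) = 1/32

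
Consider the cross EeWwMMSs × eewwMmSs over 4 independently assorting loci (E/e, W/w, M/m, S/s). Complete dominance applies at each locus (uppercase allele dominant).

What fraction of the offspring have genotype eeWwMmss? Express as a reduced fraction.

EeWwMMSs gametes: EWMS×2, EWMs×2, EwMS×2, EwMs×2, eWMS×2, eWMs×2, ewMS×2, ewMs×2
eewwMmSs gametes: ewMS×4, ewMs×4, ewmS×4, ewms×4
EeWwMMSs×eewwMmSs grid (16·16=256): EeWwMMSS=8 EeWwMMSs=16 EeWwMMss=8 EeWwMmSS=8 EeWwMmSs=16 EeWwMmss=8 EewwMMSS=8 EewwMMSs=16 EewwMMss=8 EewwMmSS=8 EewwMmSs=16 EewwMmss=8 eeWwMMSS=8 eeWwMMSs=16 eeWwMMss=8 eeWwMmSS=8 eeWwMmSs=16 eeWwMmss=8 eewwMMSS=8 eewwMMSs=16 eewwMMss=8 eewwMmSS=8 eewwMmSs=16 eewwMmss=8
eeWwMmss hits 8/256; gcd=8; 8÷8/256÷8 = 1/32

P(eeWwMmss) = 1/32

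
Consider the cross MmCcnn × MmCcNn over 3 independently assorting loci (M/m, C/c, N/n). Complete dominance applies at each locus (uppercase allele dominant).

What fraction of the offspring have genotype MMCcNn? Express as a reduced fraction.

P(MMCcNn) = 1/16

MmCcnn gametes: MCn×2, Mcn×2, mCn×2, mcn×2
MmCcNn gametes: MCN×1, MCn×1, McN×1, Mcn×1, mCN×1, mCn×1, mcN×1, mcn×1
MmCcnn×MmCcNn grid (8·8=64): MMCCNn=2 MMCCnn=2 MMCcNn=4 MMCcnn=4 MMccNn=2 MMccnn=2 MmCCNn=4 MmCCnn=4 MmCcNn=8 MmCcnn=8 MmccNn=4 Mmccnn=4 mmCCNn=2 mmCCnn=2 mmCcNn=4 mmCcnn=4 mmccNn=2 mmccnn=2
MMCcNn hits 4/64; gcd=4; 4÷4/64÷4 = 1/16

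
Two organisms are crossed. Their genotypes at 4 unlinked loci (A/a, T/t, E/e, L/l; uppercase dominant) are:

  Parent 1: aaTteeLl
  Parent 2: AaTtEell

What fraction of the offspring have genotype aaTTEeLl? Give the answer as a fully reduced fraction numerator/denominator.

aaTteeLl gametes: aTeL×4, aTel×4, ateL×4, atel×4
AaTtEell gametes: ATEl×2, ATel×2, AtEl×2, Atel×2, aTEl×2, aTel×2, atEl×2, atel×2
aaTteeLl×AaTtEell grid (16·16=256): AaTTEeLl=8 AaTTEell=8 AaTTeeLl=8 AaTTeell=8 AaTtEeLl=16 AaTtEell=16 AaTteeLl=16 AaTteell=16 AattEeLl=8 AattEell=8 AatteeLl=8 Aatteell=8 aaTTEeLl=8 aaTTEell=8 aaTTeeLl=8 aaTTeell=8 aaTtEeLl=16 aaTtEell=16 aaTteeLl=16 aaTteell=16 aattEeLl=8 aattEell=8 aatteeLl=8 aatteell=8
aaTTEeLl hits 8/256; gcd=8; 8÷8/256÷8 = 1/32

P(aaTTEeLl) = 1/32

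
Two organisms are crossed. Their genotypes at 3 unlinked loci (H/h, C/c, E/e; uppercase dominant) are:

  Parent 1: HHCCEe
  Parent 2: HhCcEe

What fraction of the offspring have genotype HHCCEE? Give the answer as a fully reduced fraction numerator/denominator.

P(HHCCEE) = 1/16

HHCCEe gametes: HCE×4, HCe×4
HhCcEe gametes: HCE×1, HCe×1, HcE×1, Hce×1, hCE×1, hCe×1, hcE×1, hce×1
HHCCEe×HhCcEe grid (8·8=64): HHCCEE=4 HHCCEe=8 HHCCee=4 HHCcEE=4 HHCcEe=8 HHCcee=4 HhCCEE=4 HhCCEe=8 HhCCee=4 HhCcEE=4 HhCcEe=8 HhCcee=4
HHCCEE hits 4/64; gcd=4; 4÷4/64÷4 = 1/16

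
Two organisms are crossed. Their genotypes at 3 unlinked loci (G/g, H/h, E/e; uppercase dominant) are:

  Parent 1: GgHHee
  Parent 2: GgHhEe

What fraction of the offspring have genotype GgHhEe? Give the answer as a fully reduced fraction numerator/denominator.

P(GgHhEe) = 1/8

GgHHee gametes: GHe×4, gHe×4
GgHhEe gametes: GHE×1, GHe×1, GhE×1, Ghe×1, gHE×1, gHe×1, ghE×1, ghe×1
GgHHee×GgHhEe grid (8·8=64): GGHHEe=4 GGHHee=4 GGHhEe=4 GGHhee=4 GgHHEe=8 GgHHee=8 GgHhEe=8 GgHhee=8 ggHHEe=4 ggHHee=4 ggHhEe=4 ggHhee=4
GgHhEe hits 8/64; gcd=8; 8÷8/64÷8 = 1/8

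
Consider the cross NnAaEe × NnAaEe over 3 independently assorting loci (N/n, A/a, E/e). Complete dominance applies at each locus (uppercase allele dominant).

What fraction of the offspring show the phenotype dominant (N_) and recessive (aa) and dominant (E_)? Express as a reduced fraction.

P(N_ aa E_) = 9/64

NnAaEe gametes: NAE×1, NAe×1, NaE×1, Nae×1, nAE×1, nAe×1, naE×1, nae×1
NnAaEe gametes: NAE×1, NAe×1, NaE×1, Nae×1, nAE×1, nAe×1, naE×1, nae×1
NnAaEe×NnAaEe grid (8·8=64): NNAAEE=1 NNAAEe=2 NNAAee=1 NNAaEE=2 NNAaEe=4 NNAaee=2 NNaaEE=1 NNaaEe=2 NNaaee=1 NnAAEE=2 NnAAEe=4 NnAAee=2 NnAaEE=4 NnAaEe=8 NnAaee=4 NnaaEE=2 NnaaEe=4 Nnaaee=2 nnAAEE=1 nnAAEe=2 nnAAee=1 nnAaEE=2 nnAaEe=4 nnAaee=2 nnaaEE=1 nnaaEe=2 nnaaee=1
N_ aa E_ hits 9/64; gcd=1; 9÷1/64÷1 = 9/64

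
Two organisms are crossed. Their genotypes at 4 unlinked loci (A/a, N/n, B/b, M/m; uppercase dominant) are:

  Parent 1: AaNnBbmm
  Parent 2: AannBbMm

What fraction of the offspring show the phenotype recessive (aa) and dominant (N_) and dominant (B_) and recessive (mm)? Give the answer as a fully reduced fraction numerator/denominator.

AaNnBbmm gametes: ANBm×2, ANbm×2, AnBm×2, Anbm×2, aNBm×2, aNbm×2, anBm×2, anbm×2
AannBbMm gametes: AnBM×2, AnBm×2, AnbM×2, Anbm×2, anBM×2, anBm×2, anbM×2, anbm×2
AaNnBbmm×AannBbMm grid (16·16=256): AANnBBMm=4 AANnBBmm=4 AANnBbMm=8 AANnBbmm=8 AANnbbMm=4 AANnbbmm=4 AAnnBBMm=4 AAnnBBmm=4 AAnnBbMm=8 AAnnBbmm=8 AAnnbbMm=4 AAnnbbmm=4 AaNnBBMm=8 AaNnBBmm=8 AaNnBbMm=16 AaNnBbmm=16 AaNnbbMm=8 AaNnbbmm=8 AannBBMm=8 AannBBmm=8 AannBbMm=16 AannBbmm=16 AannbbMm=8 Aannbbmm=8 aaNnBBMm=4 aaNnBBmm=4 aaNnBbMm=8 aaNnBbmm=8 aaNnbbMm=4 aaNnbbmm=4 aannBBMm=4 aannBBmm=4 aannBbMm=8 aannBbmm=8 aannbbMm=4 aannbbmm=4
aa N_ B_ mm hits 12/256; gcd=4; 12÷4/256÷4 = 3/64

P(aa N_ B_ mm) = 3/64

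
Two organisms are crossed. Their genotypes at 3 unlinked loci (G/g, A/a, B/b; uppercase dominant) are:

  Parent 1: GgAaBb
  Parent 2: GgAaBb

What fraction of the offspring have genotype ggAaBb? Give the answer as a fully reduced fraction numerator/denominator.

P(ggAaBb) = 1/16

GgAaBb gametes: GAB×1, GAb×1, GaB×1, Gab×1, gAB×1, gAb×1, gaB×1, gab×1
GgAaBb gametes: GAB×1, GAb×1, GaB×1, Gab×1, gAB×1, gAb×1, gaB×1, gab×1
GgAaBb×GgAaBb grid (8·8=64): GGAABB=1 GGAABb=2 GGAAbb=1 GGAaBB=2 GGAaBb=4 GGAabb=2 GGaaBB=1 GGaaBb=2 GGaabb=1 GgAABB=2 GgAABb=4 GgAAbb=2 GgAaBB=4 GgAaBb=8 GgAabb=4 GgaaBB=2 GgaaBb=4 Ggaabb=2 ggAABB=1 ggAABb=2 ggAAbb=1 ggAaBB=2 ggAaBb=4 ggAabb=2 ggaaBB=1 ggaaBb=2 ggaabb=1
ggAaBb hits 4/64; gcd=4; 4÷4/64÷4 = 1/16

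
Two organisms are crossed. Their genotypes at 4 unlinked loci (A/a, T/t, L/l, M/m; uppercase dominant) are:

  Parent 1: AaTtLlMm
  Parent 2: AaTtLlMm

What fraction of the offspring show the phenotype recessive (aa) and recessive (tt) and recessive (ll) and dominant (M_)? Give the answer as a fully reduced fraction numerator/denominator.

AaTtLlMm gametes: ATLM×1, ATLm×1, ATlM×1, ATlm×1, AtLM×1, AtLm×1, AtlM×1, Atlm×1, aTLM×1, aTLm×1, aTlM×1, aTlm×1, atLM×1, atLm×1, atlM×1, atlm×1
AaTtLlMm gametes: ATLM×1, ATLm×1, ATlM×1, ATlm×1, AtLM×1, AtLm×1, AtlM×1, Atlm×1, aTLM×1, aTLm×1, aTlM×1, aTlm×1, atLM×1, atLm×1, atlM×1, atlm×1
AaTtLlMm×AaTtLlMm grid (16·16=256): AATTLLMM=1 AATTLLMm=2 AATTLLmm=1 AATTLlMM=2 AATTLlMm=4 AATTLlmm=2 AATTllMM=1 AATTllMm=2 AATTllmm=1 AATtLLMM=2 AATtLLMm=4 AATtLLmm=2 AATtLlMM=4 AATtLlMm=8 AATtLlmm=4 AATtllMM=2 AATtllMm=4 AATtllmm=2 AAttLLMM=1 AAttLLMm=2 AAttLLmm=1 AAttLlMM=2 AAttLlMm=4 AAttLlmm=2 AAttllMM=1 AAttllMm=2 AAttllmm=1 AaTTLLMM=2 AaTTLLMm=4 AaTTLLmm=2 AaTTLlMM=4 AaTTLlMm=8 AaTTLlmm=4 AaTTllMM=2 AaTTllMm=4 AaTTllmm=2 AaTtLLMM=4 AaTtLLMm=8 AaTtLLmm=4 AaTtLlMM=8 AaTtLlMm=16 AaTtLlmm=8 AaTtllMM=4 AaTtllMm=8 AaTtllmm=4 AattLLMM=2 AattLLMm=4 AattLLmm=2 AattLlMM=4 AattLlMm=8 AattLlmm=4 AattllMM=2 AattllMm=4 Aattllmm=2 aaTTLLMM=1 aaTTLLMm=2 aaTTLLmm=1 aaTTLlMM=2 aaTTLlMm=4 aaTTLlmm=2 aaTTllMM=1 aaTTllMm=2 aaTTllmm=1 aaTtLLMM=2 aaTtLLMm=4 aaTtLLmm=2 aaTtLlMM=4 aaTtLlMm=8 aaTtLlmm=4 aaTtllMM=2 aaTtllMm=4 aaTtllmm=2 aattLLMM=1 aattLLMm=2 aattLLmm=1 aattLlMM=2 aattLlMm=4 aattLlmm=2 aattllMM=1 aattllMm=2 aattllmm=1
aa tt ll M_ hits 3/256; gcd=1; 3÷1/256÷1 = 3/256

P(aa tt ll M_) = 3/256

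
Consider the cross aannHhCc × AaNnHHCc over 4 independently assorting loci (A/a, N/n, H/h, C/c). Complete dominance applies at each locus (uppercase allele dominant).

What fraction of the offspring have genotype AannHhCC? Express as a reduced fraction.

P(AannHhCC) = 1/32

aannHhCc gametes: anHC×4, anHc×4, anhC×4, anhc×4
AaNnHHCc gametes: ANHC×2, ANHc×2, AnHC×2, AnHc×2, aNHC×2, aNHc×2, anHC×2, anHc×2
aannHhCc×AaNnHHCc grid (16·16=256): AaNnHHCC=8 AaNnHHCc=16 AaNnHHcc=8 AaNnHhCC=8 AaNnHhCc=16 AaNnHhcc=8 AannHHCC=8 AannHHCc=16 AannHHcc=8 AannHhCC=8 AannHhCc=16 AannHhcc=8 aaNnHHCC=8 aaNnHHCc=16 aaNnHHcc=8 aaNnHhCC=8 aaNnHhCc=16 aaNnHhcc=8 aannHHCC=8 aannHHCc=16 aannHHcc=8 aannHhCC=8 aannHhCc=16 aannHhcc=8
AannHhCC hits 8/256; gcd=8; 8÷8/256÷8 = 1/32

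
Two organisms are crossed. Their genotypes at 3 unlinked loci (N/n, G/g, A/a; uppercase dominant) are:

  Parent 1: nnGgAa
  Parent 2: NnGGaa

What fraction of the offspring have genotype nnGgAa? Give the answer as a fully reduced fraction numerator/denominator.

P(nnGgAa) = 1/8

nnGgAa gametes: nGA×2, nGa×2, ngA×2, nga×2
NnGGaa gametes: NGa×4, nGa×4
nnGgAa×NnGGaa grid (8·8=64): NnGGAa=8 NnGGaa=8 NnGgAa=8 NnGgaa=8 nnGGAa=8 nnGGaa=8 nnGgAa=8 nnGgaa=8
nnGgAa hits 8/64; gcd=8; 8÷8/64÷8 = 1/8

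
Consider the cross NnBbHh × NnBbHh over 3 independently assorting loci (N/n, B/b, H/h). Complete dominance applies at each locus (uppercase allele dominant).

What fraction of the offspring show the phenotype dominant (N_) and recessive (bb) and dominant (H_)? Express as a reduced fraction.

NnBbHh gametes: NBH×1, NBh×1, NbH×1, Nbh×1, nBH×1, nBh×1, nbH×1, nbh×1
NnBbHh gametes: NBH×1, NBh×1, NbH×1, Nbh×1, nBH×1, nBh×1, nbH×1, nbh×1
NnBbHh×NnBbHh grid (8·8=64): NNBBHH=1 NNBBHh=2 NNBBhh=1 NNBbHH=2 NNBbHh=4 NNBbhh=2 NNbbHH=1 NNbbHh=2 NNbbhh=1 NnBBHH=2 NnBBHh=4 NnBBhh=2 NnBbHH=4 NnBbHh=8 NnBbhh=4 NnbbHH=2 NnbbHh=4 Nnbbhh=2 nnBBHH=1 nnBBHh=2 nnBBhh=1 nnBbHH=2 nnBbHh=4 nnBbhh=2 nnbbHH=1 nnbbHh=2 nnbbhh=1
N_ bb H_ hits 9/64; gcd=1; 9÷1/64÷1 = 9/64

P(N_ bb H_) = 9/64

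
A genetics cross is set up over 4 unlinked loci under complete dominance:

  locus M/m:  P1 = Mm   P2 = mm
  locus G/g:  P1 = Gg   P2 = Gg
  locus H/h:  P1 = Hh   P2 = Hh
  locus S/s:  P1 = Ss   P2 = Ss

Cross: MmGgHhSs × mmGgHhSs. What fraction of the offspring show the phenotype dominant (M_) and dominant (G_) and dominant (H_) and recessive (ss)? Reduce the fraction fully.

MmGgHhSs gametes: MGHS×1, MGHs×1, MGhS×1, MGhs×1, MgHS×1, MgHs×1, MghS×1, Mghs×1, mGHS×1, mGHs×1, mGhS×1, mGhs×1, mgHS×1, mgHs×1, mghS×1, mghs×1
mmGgHhSs gametes: mGHS×2, mGHs×2, mGhS×2, mGhs×2, mgHS×2, mgHs×2, mghS×2, mghs×2
MmGgHhSs×mmGgHhSs grid (16·16=256): MmGGHHSS=2 MmGGHHSs=4 MmGGHHss=2 MmGGHhSS=4 MmGGHhSs=8 MmGGHhss=4 MmGGhhSS=2 MmGGhhSs=4 MmGGhhss=2 MmGgHHSS=4 MmGgHHSs=8 MmGgHHss=4 MmGgHhSS=8 MmGgHhSs=16 MmGgHhss=8 MmGghhSS=4 MmGghhSs=8 MmGghhss=4 MmggHHSS=2 MmggHHSs=4 MmggHHss=2 MmggHhSS=4 MmggHhSs=8 MmggHhss=4 MmgghhSS=2 MmgghhSs=4 Mmgghhss=2 mmGGHHSS=2 mmGGHHSs=4 mmGGHHss=2 mmGGHhSS=4 mmGGHhSs=8 mmGGHhss=4 mmGGhhSS=2 mmGGhhSs=4 mmGGhhss=2 mmGgHHSS=4 mmGgHHSs=8 mmGgHHss=4 mmGgHhSS=8 mmGgHhSs=16 mmGgHhss=8 mmGghhSS=4 mmGghhSs=8 mmGghhss=4 mmggHHSS=2 mmggHHSs=4 mmggHHss=2 mmggHhSS=4 mmggHhSs=8 mmggHhss=4 mmgghhSS=2 mmgghhSs=4 mmgghhss=2
M_ G_ H_ ss hits 18/256; gcd=2; 18÷2/256÷2 = 9/128

P(M_ G_ H_ ss) = 9/128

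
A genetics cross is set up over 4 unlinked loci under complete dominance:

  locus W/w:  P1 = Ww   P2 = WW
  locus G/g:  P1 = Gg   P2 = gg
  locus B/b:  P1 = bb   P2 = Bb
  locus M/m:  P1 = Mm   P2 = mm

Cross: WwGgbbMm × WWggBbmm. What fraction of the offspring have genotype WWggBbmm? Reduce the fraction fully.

WwGgbbMm gametes: WGbM×2, WGbm×2, WgbM×2, Wgbm×2, wGbM×2, wGbm×2, wgbM×2, wgbm×2
WWggBbmm gametes: WgBm×8, Wgbm×8
WwGgbbMm×WWggBbmm grid (16·16=256): WWGgBbMm=16 WWGgBbmm=16 WWGgbbMm=16 WWGgbbmm=16 WWggBbMm=16 WWggBbmm=16 WWggbbMm=16 WWggbbmm=16 WwGgBbMm=16 WwGgBbmm=16 WwGgbbMm=16 WwGgbbmm=16 WwggBbMm=16 WwggBbmm=16 WwggbbMm=16 Wwggbbmm=16
WWggBbmm hits 16/256; gcd=16; 16÷16/256÷16 = 1/16

P(WWggBbmm) = 1/16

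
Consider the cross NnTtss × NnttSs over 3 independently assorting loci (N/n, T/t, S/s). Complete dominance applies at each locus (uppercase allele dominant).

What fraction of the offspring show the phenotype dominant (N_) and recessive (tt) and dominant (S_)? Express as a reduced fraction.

P(N_ tt S_) = 3/16

NnTtss gametes: NTs×2, Nts×2, nTs×2, nts×2
NnttSs gametes: NtS×2, Nts×2, ntS×2, nts×2
NnTtss×NnttSs grid (8·8=64): NNTtSs=4 NNTtss=4 NNttSs=4 NNttss=4 NnTtSs=8 NnTtss=8 NnttSs=8 Nnttss=8 nnTtSs=4 nnTtss=4 nnttSs=4 nnttss=4
N_ tt S_ hits 12/64; gcd=4; 12÷4/64÷4 = 3/16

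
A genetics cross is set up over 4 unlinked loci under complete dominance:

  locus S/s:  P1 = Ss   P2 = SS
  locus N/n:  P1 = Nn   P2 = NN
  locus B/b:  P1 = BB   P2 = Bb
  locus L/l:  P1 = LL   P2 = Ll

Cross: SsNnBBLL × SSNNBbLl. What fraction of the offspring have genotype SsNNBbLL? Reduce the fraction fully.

P(SsNNBbLL) = 1/16

SsNnBBLL gametes: SNBL×4, SnBL×4, sNBL×4, snBL×4
SSNNBbLl gametes: SNBL×4, SNBl×4, SNbL×4, SNbl×4
SsNnBBLL×SSNNBbLl grid (16·16=256): SSNNBBLL=16 SSNNBBLl=16 SSNNBbLL=16 SSNNBbLl=16 SSNnBBLL=16 SSNnBBLl=16 SSNnBbLL=16 SSNnBbLl=16 SsNNBBLL=16 SsNNBBLl=16 SsNNBbLL=16 SsNNBbLl=16 SsNnBBLL=16 SsNnBBLl=16 SsNnBbLL=16 SsNnBbLl=16
SsNNBbLL hits 16/256; gcd=16; 16÷16/256÷16 = 1/16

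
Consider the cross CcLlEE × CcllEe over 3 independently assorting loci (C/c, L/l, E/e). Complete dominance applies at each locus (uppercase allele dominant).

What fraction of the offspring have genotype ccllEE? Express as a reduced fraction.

CcLlEE gametes: CLE×2, ClE×2, cLE×2, clE×2
CcllEe gametes: ClE×2, Cle×2, clE×2, cle×2
CcLlEE×CcllEe grid (8·8=64): CCLlEE=4 CCLlEe=4 CCllEE=4 CCllEe=4 CcLlEE=8 CcLlEe=8 CcllEE=8 CcllEe=8 ccLlEE=4 ccLlEe=4 ccllEE=4 ccllEe=4
ccllEE hits 4/64; gcd=4; 4÷4/64÷4 = 1/16

P(ccllEE) = 1/16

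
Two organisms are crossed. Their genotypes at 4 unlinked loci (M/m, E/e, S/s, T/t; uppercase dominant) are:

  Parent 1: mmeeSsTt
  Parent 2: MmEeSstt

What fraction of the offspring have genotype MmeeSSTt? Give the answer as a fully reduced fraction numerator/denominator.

mmeeSsTt gametes: meST×4, meSt×4, mesT×4, mest×4
MmEeSstt gametes: MESt×2, MEst×2, MeSt×2, Mest×2, mESt×2, mEst×2, meSt×2, mest×2
mmeeSsTt×MmEeSstt grid (16·16=256): MmEeSSTt=8 MmEeSStt=8 MmEeSsTt=16 MmEeSstt=16 MmEessTt=8 MmEesstt=8 MmeeSSTt=8 MmeeSStt=8 MmeeSsTt=16 MmeeSstt=16 MmeessTt=8 Mmeesstt=8 mmEeSSTt=8 mmEeSStt=8 mmEeSsTt=16 mmEeSstt=16 mmEessTt=8 mmEesstt=8 mmeeSSTt=8 mmeeSStt=8 mmeeSsTt=16 mmeeSstt=16 mmeessTt=8 mmeesstt=8
MmeeSSTt hits 8/256; gcd=8; 8÷8/256÷8 = 1/32

P(MmeeSSTt) = 1/32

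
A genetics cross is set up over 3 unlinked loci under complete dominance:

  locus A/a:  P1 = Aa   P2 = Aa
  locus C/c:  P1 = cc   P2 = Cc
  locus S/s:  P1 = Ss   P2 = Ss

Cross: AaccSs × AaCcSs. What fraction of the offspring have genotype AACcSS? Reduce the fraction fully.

AaccSs gametes: AcS×2, Acs×2, acS×2, acs×2
AaCcSs gametes: ACS×1, ACs×1, AcS×1, Acs×1, aCS×1, aCs×1, acS×1, acs×1
AaccSs×AaCcSs grid (8·8=64): AACcSS=2 AACcSs=4 AACcss=2 AAccSS=2 AAccSs=4 AAccss=2 AaCcSS=4 AaCcSs=8 AaCcss=4 AaccSS=4 AaccSs=8 Aaccss=4 aaCcSS=2 aaCcSs=4 aaCcss=2 aaccSS=2 aaccSs=4 aaccss=2
AACcSS hits 2/64; gcd=2; 2÷2/64÷2 = 1/32

P(AACcSS) = 1/32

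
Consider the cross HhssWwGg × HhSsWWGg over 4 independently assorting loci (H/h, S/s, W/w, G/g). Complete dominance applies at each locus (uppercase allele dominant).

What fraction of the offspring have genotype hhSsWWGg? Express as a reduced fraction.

HhssWwGg gametes: HsWG×2, HsWg×2, HswG×2, Hswg×2, hsWG×2, hsWg×2, hswG×2, hswg×2
HhSsWWGg gametes: HSWG×2, HSWg×2, HsWG×2, HsWg×2, hSWG×2, hSWg×2, hsWG×2, hsWg×2
HhssWwGg×HhSsWWGg grid (16·16=256): HHSsWWGG=4 HHSsWWGg=8 HHSsWWgg=4 HHSsWwGG=4 HHSsWwGg=8 HHSsWwgg=4 HHssWWGG=4 HHssWWGg=8 HHssWWgg=4 HHssWwGG=4 HHssWwGg=8 HHssWwgg=4 HhSsWWGG=8 HhSsWWGg=16 HhSsWWgg=8 HhSsWwGG=8 HhSsWwGg=16 HhSsWwgg=8 HhssWWGG=8 HhssWWGg=16 HhssWWgg=8 HhssWwGG=8 HhssWwGg=16 HhssWwgg=8 hhSsWWGG=4 hhSsWWGg=8 hhSsWWgg=4 hhSsWwGG=4 hhSsWwGg=8 hhSsWwgg=4 hhssWWGG=4 hhssWWGg=8 hhssWWgg=4 hhssWwGG=4 hhssWwGg=8 hhssWwgg=4
hhSsWWGg hits 8/256; gcd=8; 8÷8/256÷8 = 1/32

P(hhSsWWGg) = 1/32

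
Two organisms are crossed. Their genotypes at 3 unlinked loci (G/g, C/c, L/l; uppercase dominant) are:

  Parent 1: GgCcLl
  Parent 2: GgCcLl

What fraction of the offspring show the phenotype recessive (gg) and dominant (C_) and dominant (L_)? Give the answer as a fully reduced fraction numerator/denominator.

GgCcLl gametes: GCL×1, GCl×1, GcL×1, Gcl×1, gCL×1, gCl×1, gcL×1, gcl×1
GgCcLl gametes: GCL×1, GCl×1, GcL×1, Gcl×1, gCL×1, gCl×1, gcL×1, gcl×1
GgCcLl×GgCcLl grid (8·8=64): GGCCLL=1 GGCCLl=2 GGCCll=1 GGCcLL=2 GGCcLl=4 GGCcll=2 GGccLL=1 GGccLl=2 GGccll=1 GgCCLL=2 GgCCLl=4 GgCCll=2 GgCcLL=4 GgCcLl=8 GgCcll=4 GgccLL=2 GgccLl=4 Ggccll=2 ggCCLL=1 ggCCLl=2 ggCCll=1 ggCcLL=2 ggCcLl=4 ggCcll=2 ggccLL=1 ggccLl=2 ggccll=1
gg C_ L_ hits 9/64; gcd=1; 9÷1/64÷1 = 9/64

P(gg C_ L_) = 9/64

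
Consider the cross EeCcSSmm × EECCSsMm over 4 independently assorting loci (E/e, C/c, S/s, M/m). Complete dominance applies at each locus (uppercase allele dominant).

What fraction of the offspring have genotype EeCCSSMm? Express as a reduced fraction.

P(EeCCSSMm) = 1/16

EeCcSSmm gametes: ECSm×4, EcSm×4, eCSm×4, ecSm×4
EECCSsMm gametes: ECSM×4, ECSm×4, ECsM×4, ECsm×4
EeCcSSmm×EECCSsMm grid (16·16=256): EECCSSMm=16 EECCSSmm=16 EECCSsMm=16 EECCSsmm=16 EECcSSMm=16 EECcSSmm=16 EECcSsMm=16 EECcSsmm=16 EeCCSSMm=16 EeCCSSmm=16 EeCCSsMm=16 EeCCSsmm=16 EeCcSSMm=16 EeCcSSmm=16 EeCcSsMm=16 EeCcSsmm=16
EeCCSSMm hits 16/256; gcd=16; 16÷16/256÷16 = 1/16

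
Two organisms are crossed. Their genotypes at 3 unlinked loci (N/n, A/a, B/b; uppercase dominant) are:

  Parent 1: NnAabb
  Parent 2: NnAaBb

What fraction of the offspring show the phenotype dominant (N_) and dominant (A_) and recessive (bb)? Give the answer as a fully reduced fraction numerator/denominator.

NnAabb gametes: NAb×2, Nab×2, nAb×2, nab×2
NnAaBb gametes: NAB×1, NAb×1, NaB×1, Nab×1, nAB×1, nAb×1, naB×1, nab×1
NnAabb×NnAaBb grid (8·8=64): NNAABb=2 NNAAbb=2 NNAaBb=4 NNAabb=4 NNaaBb=2 NNaabb=2 NnAABb=4 NnAAbb=4 NnAaBb=8 NnAabb=8 NnaaBb=4 Nnaabb=4 nnAABb=2 nnAAbb=2 nnAaBb=4 nnAabb=4 nnaaBb=2 nnaabb=2
N_ A_ bb hits 18/64; gcd=2; 18÷2/64÷2 = 9/32

P(N_ A_ bb) = 9/32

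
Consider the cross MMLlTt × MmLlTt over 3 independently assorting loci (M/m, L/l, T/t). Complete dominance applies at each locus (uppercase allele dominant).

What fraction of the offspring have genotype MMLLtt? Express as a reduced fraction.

P(MMLLtt) = 1/32

MMLlTt gametes: MLT×2, MLt×2, MlT×2, Mlt×2
MmLlTt gametes: MLT×1, MLt×1, MlT×1, Mlt×1, mLT×1, mLt×1, mlT×1, mlt×1
MMLlTt×MmLlTt grid (8·8=64): MMLLTT=2 MMLLTt=4 MMLLtt=2 MMLlTT=4 MMLlTt=8 MMLltt=4 MMllTT=2 MMllTt=4 MMlltt=2 MmLLTT=2 MmLLTt=4 MmLLtt=2 MmLlTT=4 MmLlTt=8 MmLltt=4 MmllTT=2 MmllTt=4 Mmlltt=2
MMLLtt hits 2/64; gcd=2; 2÷2/64÷2 = 1/32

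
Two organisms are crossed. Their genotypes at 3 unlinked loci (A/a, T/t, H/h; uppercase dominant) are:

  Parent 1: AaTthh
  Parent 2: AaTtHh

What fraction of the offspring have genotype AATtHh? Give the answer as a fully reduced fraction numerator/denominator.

AaTthh gametes: ATh×2, Ath×2, aTh×2, ath×2
AaTtHh gametes: ATH×1, ATh×1, AtH×1, Ath×1, aTH×1, aTh×1, atH×1, ath×1
AaTthh×AaTtHh grid (8·8=64): AATTHh=2 AATThh=2 AATtHh=4 AATthh=4 AAttHh=2 AAtthh=2 AaTTHh=4 AaTThh=4 AaTtHh=8 AaTthh=8 AattHh=4 Aatthh=4 aaTTHh=2 aaTThh=2 aaTtHh=4 aaTthh=4 aattHh=2 aatthh=2
AATtHh hits 4/64; gcd=4; 4÷4/64÷4 = 1/16

P(AATtHh) = 1/16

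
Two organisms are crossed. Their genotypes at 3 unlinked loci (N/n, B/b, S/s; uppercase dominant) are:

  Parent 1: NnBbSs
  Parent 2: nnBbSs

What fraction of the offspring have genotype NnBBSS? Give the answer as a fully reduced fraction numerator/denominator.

P(NnBBSS) = 1/32

NnBbSs gametes: NBS×1, NBs×1, NbS×1, Nbs×1, nBS×1, nBs×1, nbS×1, nbs×1
nnBbSs gametes: nBS×2, nBs×2, nbS×2, nbs×2
NnBbSs×nnBbSs grid (8·8=64): NnBBSS=2 NnBBSs=4 NnBBss=2 NnBbSS=4 NnBbSs=8 NnBbss=4 NnbbSS=2 NnbbSs=4 Nnbbss=2 nnBBSS=2 nnBBSs=4 nnBBss=2 nnBbSS=4 nnBbSs=8 nnBbss=4 nnbbSS=2 nnbbSs=4 nnbbss=2
NnBBSS hits 2/64; gcd=2; 2÷2/64÷2 = 1/32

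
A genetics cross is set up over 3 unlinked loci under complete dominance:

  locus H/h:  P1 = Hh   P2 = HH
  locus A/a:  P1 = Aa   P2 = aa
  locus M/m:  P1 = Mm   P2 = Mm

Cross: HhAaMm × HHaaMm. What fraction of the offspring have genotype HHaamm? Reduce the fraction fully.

HhAaMm gametes: HAM×1, HAm×1, HaM×1, Ham×1, hAM×1, hAm×1, haM×1, ham×1
HHaaMm gametes: HaM×4, Ham×4
HhAaMm×HHaaMm grid (8·8=64): HHAaMM=4 HHAaMm=8 HHAamm=4 HHaaMM=4 HHaaMm=8 HHaamm=4 HhAaMM=4 HhAaMm=8 HhAamm=4 HhaaMM=4 HhaaMm=8 Hhaamm=4
HHaamm hits 4/64; gcd=4; 4÷4/64÷4 = 1/16

P(HHaamm) = 1/16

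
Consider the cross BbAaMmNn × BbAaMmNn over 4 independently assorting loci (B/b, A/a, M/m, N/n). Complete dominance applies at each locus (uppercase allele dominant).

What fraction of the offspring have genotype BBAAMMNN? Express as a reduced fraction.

BbAaMmNn gametes: BAMN×1, BAMn×1, BAmN×1, BAmn×1, BaMN×1, BaMn×1, BamN×1, Bamn×1, bAMN×1, bAMn×1, bAmN×1, bAmn×1, baMN×1, baMn×1, bamN×1, bamn×1
BbAaMmNn gametes: BAMN×1, BAMn×1, BAmN×1, BAmn×1, BaMN×1, BaMn×1, BamN×1, Bamn×1, bAMN×1, bAMn×1, bAmN×1, bAmn×1, baMN×1, baMn×1, bamN×1, bamn×1
BbAaMmNn×BbAaMmNn grid (16·16=256): BBAAMMNN=1 BBAAMMNn=2 BBAAMMnn=1 BBAAMmNN=2 BBAAMmNn=4 BBAAMmnn=2 BBAAmmNN=1 BBAAmmNn=2 BBAAmmnn=1 BBAaMMNN=2 BBAaMMNn=4 BBAaMMnn=2 BBAaMmNN=4 BBAaMmNn=8 BBAaMmnn=4 BBAammNN=2 BBAammNn=4 BBAammnn=2 BBaaMMNN=1 BBaaMMNn=2 BBaaMMnn=1 BBaaMmNN=2 BBaaMmNn=4 BBaaMmnn=2 BBaammNN=1 BBaammNn=2 BBaammnn=1 BbAAMMNN=2 BbAAMMNn=4 BbAAMMnn=2 BbAAMmNN=4 BbAAMmNn=8 BbAAMmnn=4 BbAAmmNN=2 BbAAmmNn=4 BbAAmmnn=2 BbAaMMNN=4 BbAaMMNn=8 BbAaMMnn=4 BbAaMmNN=8 BbAaMmNn=16 BbAaMmnn=8 BbAammNN=4 BbAammNn=8 BbAammnn=4 BbaaMMNN=2 BbaaMMNn=4 BbaaMMnn=2 BbaaMmNN=4 BbaaMmNn=8 BbaaMmnn=4 BbaammNN=2 BbaammNn=4 Bbaammnn=2 bbAAMMNN=1 bbAAMMNn=2 bbAAMMnn=1 bbAAMmNN=2 bbAAMmNn=4 bbAAMmnn=2 bbAAmmNN=1 bbAAmmNn=2 bbAAmmnn=1 bbAaMMNN=2 bbAaMMNn=4 bbAaMMnn=2 bbAaMmNN=4 bbAaMmNn=8 bbAaMmnn=4 bbAammNN=2 bbAammNn=4 bbAammnn=2 bbaaMMNN=1 bbaaMMNn=2 bbaaMMnn=1 bbaaMmNN=2 bbaaMmNn=4 bbaaMmnn=2 bbaammNN=1 bbaammNn=2 bbaammnn=1
BBAAMMNN hits 1/256; gcd=1; 1÷1/256÷1 = 1/256

P(BBAAMMNN) = 1/256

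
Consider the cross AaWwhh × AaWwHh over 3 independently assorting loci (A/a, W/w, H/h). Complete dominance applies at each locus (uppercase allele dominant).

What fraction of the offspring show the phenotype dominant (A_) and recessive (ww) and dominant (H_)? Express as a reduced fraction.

P(A_ ww H_) = 3/32

AaWwhh gametes: AWh×2, Awh×2, aWh×2, awh×2
AaWwHh gametes: AWH×1, AWh×1, AwH×1, Awh×1, aWH×1, aWh×1, awH×1, awh×1
AaWwhh×AaWwHh grid (8·8=64): AAWWHh=2 AAWWhh=2 AAWwHh=4 AAWwhh=4 AAwwHh=2 AAwwhh=2 AaWWHh=4 AaWWhh=4 AaWwHh=8 AaWwhh=8 AawwHh=4 Aawwhh=4 aaWWHh=2 aaWWhh=2 aaWwHh=4 aaWwhh=4 aawwHh=2 aawwhh=2
A_ ww H_ hits 6/64; gcd=2; 6÷2/64÷2 = 3/32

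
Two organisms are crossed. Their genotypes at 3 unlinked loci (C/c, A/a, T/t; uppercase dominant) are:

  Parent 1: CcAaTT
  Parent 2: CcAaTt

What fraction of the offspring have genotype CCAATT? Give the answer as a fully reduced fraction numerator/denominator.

CcAaTT gametes: CAT×2, CaT×2, cAT×2, caT×2
CcAaTt gametes: CAT×1, CAt×1, CaT×1, Cat×1, cAT×1, cAt×1, caT×1, cat×1
CcAaTT×CcAaTt grid (8·8=64): CCAATT=2 CCAATt=2 CCAaTT=4 CCAaTt=4 CCaaTT=2 CCaaTt=2 CcAATT=4 CcAATt=4 CcAaTT=8 CcAaTt=8 CcaaTT=4 CcaaTt=4 ccAATT=2 ccAATt=2 ccAaTT=4 ccAaTt=4 ccaaTT=2 ccaaTt=2
CCAATT hits 2/64; gcd=2; 2÷2/64÷2 = 1/32

P(CCAATT) = 1/32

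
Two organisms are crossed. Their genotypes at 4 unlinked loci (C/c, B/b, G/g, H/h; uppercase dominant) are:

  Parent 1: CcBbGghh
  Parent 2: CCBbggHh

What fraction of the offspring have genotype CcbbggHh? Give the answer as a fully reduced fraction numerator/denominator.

CcBbGghh gametes: CBGh×2, CBgh×2, CbGh×2, Cbgh×2, cBGh×2, cBgh×2, cbGh×2, cbgh×2
CCBbggHh gametes: CBgH×4, CBgh×4, CbgH×4, Cbgh×4
CcBbGghh×CCBbggHh grid (16·16=256): CCBBGgHh=8 CCBBGghh=8 CCBBggHh=8 CCBBgghh=8 CCBbGgHh=16 CCBbGghh=16 CCBbggHh=16 CCBbgghh=16 CCbbGgHh=8 CCbbGghh=8 CCbbggHh=8 CCbbgghh=8 CcBBGgHh=8 CcBBGghh=8 CcBBggHh=8 CcBBgghh=8 CcBbGgHh=16 CcBbGghh=16 CcBbggHh=16 CcBbgghh=16 CcbbGgHh=8 CcbbGghh=8 CcbbggHh=8 Ccbbgghh=8
CcbbggHh hits 8/256; gcd=8; 8÷8/256÷8 = 1/32

P(CcbbggHh) = 1/32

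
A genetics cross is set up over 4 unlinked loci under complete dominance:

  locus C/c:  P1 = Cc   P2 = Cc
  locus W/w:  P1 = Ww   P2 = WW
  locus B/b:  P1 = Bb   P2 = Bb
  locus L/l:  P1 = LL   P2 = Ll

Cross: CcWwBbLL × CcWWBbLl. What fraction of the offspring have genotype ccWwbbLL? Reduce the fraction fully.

CcWwBbLL gametes: CWBL×2, CWbL×2, CwBL×2, CwbL×2, cWBL×2, cWbL×2, cwBL×2, cwbL×2
CcWWBbLl gametes: CWBL×2, CWBl×2, CWbL×2, CWbl×2, cWBL×2, cWBl×2, cWbL×2, cWbl×2
CcWwBbLL×CcWWBbLl grid (16·16=256): CCWWBBLL=4 CCWWBBLl=4 CCWWBbLL=8 CCWWBbLl=8 CCWWbbLL=4 CCWWbbLl=4 CCWwBBLL=4 CCWwBBLl=4 CCWwBbLL=8 CCWwBbLl=8 CCWwbbLL=4 CCWwbbLl=4 CcWWBBLL=8 CcWWBBLl=8 CcWWBbLL=16 CcWWBbLl=16 CcWWbbLL=8 CcWWbbLl=8 CcWwBBLL=8 CcWwBBLl=8 CcWwBbLL=16 CcWwBbLl=16 CcWwbbLL=8 CcWwbbLl=8 ccWWBBLL=4 ccWWBBLl=4 ccWWBbLL=8 ccWWBbLl=8 ccWWbbLL=4 ccWWbbLl=4 ccWwBBLL=4 ccWwBBLl=4 ccWwBbLL=8 ccWwBbLl=8 ccWwbbLL=4 ccWwbbLl=4
ccWwbbLL hits 4/256; gcd=4; 4÷4/256÷4 = 1/64

P(ccWwbbLL) = 1/64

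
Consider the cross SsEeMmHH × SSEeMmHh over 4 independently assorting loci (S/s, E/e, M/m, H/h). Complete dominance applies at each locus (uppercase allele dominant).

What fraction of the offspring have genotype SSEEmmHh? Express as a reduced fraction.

SsEeMmHH gametes: SEMH×2, SEmH×2, SeMH×2, SemH×2, sEMH×2, sEmH×2, seMH×2, semH×2
SSEeMmHh gametes: SEMH×2, SEMh×2, SEmH×2, SEmh×2, SeMH×2, SeMh×2, SemH×2, Semh×2
SsEeMmHH×SSEeMmHh grid (16·16=256): SSEEMMHH=4 SSEEMMHh=4 SSEEMmHH=8 SSEEMmHh=8 SSEEmmHH=4 SSEEmmHh=4 SSEeMMHH=8 SSEeMMHh=8 SSEeMmHH=16 SSEeMmHh=16 SSEemmHH=8 SSEemmHh=8 SSeeMMHH=4 SSeeMMHh=4 SSeeMmHH=8 SSeeMmHh=8 SSeemmHH=4 SSeemmHh=4 SsEEMMHH=4 SsEEMMHh=4 SsEEMmHH=8 SsEEMmHh=8 SsEEmmHH=4 SsEEmmHh=4 SsEeMMHH=8 SsEeMMHh=8 SsEeMmHH=16 SsEeMmHh=16 SsEemmHH=8 SsEemmHh=8 SseeMMHH=4 SseeMMHh=4 SseeMmHH=8 SseeMmHh=8 SseemmHH=4 SseemmHh=4
SSEEmmHh hits 4/256; gcd=4; 4÷4/256÷4 = 1/64

P(SSEEmmHh) = 1/64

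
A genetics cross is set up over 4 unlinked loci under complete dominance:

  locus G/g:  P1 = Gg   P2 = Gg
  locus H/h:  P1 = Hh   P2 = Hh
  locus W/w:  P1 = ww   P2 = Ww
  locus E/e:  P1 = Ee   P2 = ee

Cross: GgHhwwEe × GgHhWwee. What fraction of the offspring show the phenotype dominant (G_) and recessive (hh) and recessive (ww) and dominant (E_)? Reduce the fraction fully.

GgHhwwEe gametes: GHwE×2, GHwe×2, GhwE×2, Ghwe×2, gHwE×2, gHwe×2, ghwE×2, ghwe×2
GgHhWwee gametes: GHWe×2, GHwe×2, GhWe×2, Ghwe×2, gHWe×2, gHwe×2, ghWe×2, ghwe×2
GgHhwwEe×GgHhWwee grid (16·16=256): GGHHWwEe=4 GGHHWwee=4 GGHHwwEe=4 GGHHwwee=4 GGHhWwEe=8 GGHhWwee=8 GGHhwwEe=8 GGHhwwee=8 GGhhWwEe=4 GGhhWwee=4 GGhhwwEe=4 GGhhwwee=4 GgHHWwEe=8 GgHHWwee=8 GgHHwwEe=8 GgHHwwee=8 GgHhWwEe=16 GgHhWwee=16 GgHhwwEe=16 GgHhwwee=16 GghhWwEe=8 GghhWwee=8 GghhwwEe=8 Gghhwwee=8 ggHHWwEe=4 ggHHWwee=4 ggHHwwEe=4 ggHHwwee=4 ggHhWwEe=8 ggHhWwee=8 ggHhwwEe=8 ggHhwwee=8 gghhWwEe=4 gghhWwee=4 gghhwwEe=4 gghhwwee=4
G_ hh ww E_ hits 12/256; gcd=4; 12÷4/256÷4 = 3/64

P(G_ hh ww E_) = 3/64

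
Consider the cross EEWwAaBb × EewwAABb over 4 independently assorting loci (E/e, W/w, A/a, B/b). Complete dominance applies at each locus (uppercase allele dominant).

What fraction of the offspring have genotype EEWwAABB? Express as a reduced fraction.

EEWwAaBb gametes: EWAB×2, EWAb×2, EWaB×2, EWab×2, EwAB×2, EwAb×2, EwaB×2, Ewab×2
EewwAABb gametes: EwAB×4, EwAb×4, ewAB×4, ewAb×4
EEWwAaBb×EewwAABb grid (16·16=256): EEWwAABB=8 EEWwAABb=16 EEWwAAbb=8 EEWwAaBB=8 EEWwAaBb=16 EEWwAabb=8 EEwwAABB=8 EEwwAABb=16 EEwwAAbb=8 EEwwAaBB=8 EEwwAaBb=16 EEwwAabb=8 EeWwAABB=8 EeWwAABb=16 EeWwAAbb=8 EeWwAaBB=8 EeWwAaBb=16 EeWwAabb=8 EewwAABB=8 EewwAABb=16 EewwAAbb=8 EewwAaBB=8 EewwAaBb=16 EewwAabb=8
EEWwAABB hits 8/256; gcd=8; 8÷8/256÷8 = 1/32

P(EEWwAABB) = 1/32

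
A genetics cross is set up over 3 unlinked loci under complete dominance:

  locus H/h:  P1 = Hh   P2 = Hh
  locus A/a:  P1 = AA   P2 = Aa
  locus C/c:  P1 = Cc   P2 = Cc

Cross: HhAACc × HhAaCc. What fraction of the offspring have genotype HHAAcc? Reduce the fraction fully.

P(HHAAcc) = 1/32

HhAACc gametes: HAC×2, HAc×2, hAC×2, hAc×2
HhAaCc gametes: HAC×1, HAc×1, HaC×1, Hac×1, hAC×1, hAc×1, haC×1, hac×1
HhAACc×HhAaCc grid (8·8=64): HHAACC=2 HHAACc=4 HHAAcc=2 HHAaCC=2 HHAaCc=4 HHAacc=2 HhAACC=4 HhAACc=8 HhAAcc=4 HhAaCC=4 HhAaCc=8 HhAacc=4 hhAACC=2 hhAACc=4 hhAAcc=2 hhAaCC=2 hhAaCc=4 hhAacc=2
HHAAcc hits 2/64; gcd=2; 2÷2/64÷2 = 1/32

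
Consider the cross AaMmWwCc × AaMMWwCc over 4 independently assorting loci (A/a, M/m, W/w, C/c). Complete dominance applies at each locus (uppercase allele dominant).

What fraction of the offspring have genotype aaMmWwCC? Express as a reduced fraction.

AaMmWwCc gametes: AMWC×1, AMWc×1, AMwC×1, AMwc×1, AmWC×1, AmWc×1, AmwC×1, Amwc×1, aMWC×1, aMWc×1, aMwC×1, aMwc×1, amWC×1, amWc×1, amwC×1, amwc×1
AaMMWwCc gametes: AMWC×2, AMWc×2, AMwC×2, AMwc×2, aMWC×2, aMWc×2, aMwC×2, aMwc×2
AaMmWwCc×AaMMWwCc grid (16·16=256): AAMMWWCC=2 AAMMWWCc=4 AAMMWWcc=2 AAMMWwCC=4 AAMMWwCc=8 AAMMWwcc=4 AAMMwwCC=2 AAMMwwCc=4 AAMMwwcc=2 AAMmWWCC=2 AAMmWWCc=4 AAMmWWcc=2 AAMmWwCC=4 AAMmWwCc=8 AAMmWwcc=4 AAMmwwCC=2 AAMmwwCc=4 AAMmwwcc=2 AaMMWWCC=4 AaMMWWCc=8 AaMMWWcc=4 AaMMWwCC=8 AaMMWwCc=16 AaMMWwcc=8 AaMMwwCC=4 AaMMwwCc=8 AaMMwwcc=4 AaMmWWCC=4 AaMmWWCc=8 AaMmWWcc=4 AaMmWwCC=8 AaMmWwCc=16 AaMmWwcc=8 AaMmwwCC=4 AaMmwwCc=8 AaMmwwcc=4 aaMMWWCC=2 aaMMWWCc=4 aaMMWWcc=2 aaMMWwCC=4 aaMMWwCc=8 aaMMWwcc=4 aaMMwwCC=2 aaMMwwCc=4 aaMMwwcc=2 aaMmWWCC=2 aaMmWWCc=4 aaMmWWcc=2 aaMmWwCC=4 aaMmWwCc=8 aaMmWwcc=4 aaMmwwCC=2 aaMmwwCc=4 aaMmwwcc=2
aaMmWwCC hits 4/256; gcd=4; 4÷4/256÷4 = 1/64

P(aaMmWwCC) = 1/64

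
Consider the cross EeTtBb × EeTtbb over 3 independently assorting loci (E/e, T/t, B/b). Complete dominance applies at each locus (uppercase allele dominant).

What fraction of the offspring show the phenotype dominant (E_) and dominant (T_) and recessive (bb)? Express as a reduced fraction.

P(E_ T_ bb) = 9/32

EeTtBb gametes: ETB×1, ETb×1, EtB×1, Etb×1, eTB×1, eTb×1, etB×1, etb×1
EeTtbb gametes: ETb×2, Etb×2, eTb×2, etb×2
EeTtBb×EeTtbb grid (8·8=64): EETTBb=2 EETTbb=2 EETtBb=4 EETtbb=4 EEttBb=2 EEttbb=2 EeTTBb=4 EeTTbb=4 EeTtBb=8 EeTtbb=8 EettBb=4 Eettbb=4 eeTTBb=2 eeTTbb=2 eeTtBb=4 eeTtbb=4 eettBb=2 eettbb=2
E_ T_ bb hits 18/64; gcd=2; 18÷2/64÷2 = 9/32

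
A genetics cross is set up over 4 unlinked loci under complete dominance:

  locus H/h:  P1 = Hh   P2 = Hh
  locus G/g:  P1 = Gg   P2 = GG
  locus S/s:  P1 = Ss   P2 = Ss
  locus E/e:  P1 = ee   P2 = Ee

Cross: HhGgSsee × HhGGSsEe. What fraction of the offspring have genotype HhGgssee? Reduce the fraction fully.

P(HhGgssee) = 1/32

HhGgSsee gametes: HGSe×2, HGse×2, HgSe×2, Hgse×2, hGSe×2, hGse×2, hgSe×2, hgse×2
HhGGSsEe gametes: HGSE×2, HGSe×2, HGsE×2, HGse×2, hGSE×2, hGSe×2, hGsE×2, hGse×2
HhGgSsee×HhGGSsEe grid (16·16=256): HHGGSSEe=4 HHGGSSee=4 HHGGSsEe=8 HHGGSsee=8 HHGGssEe=4 HHGGssee=4 HHGgSSEe=4 HHGgSSee=4 HHGgSsEe=8 HHGgSsee=8 HHGgssEe=4 HHGgssee=4 HhGGSSEe=8 HhGGSSee=8 HhGGSsEe=16 HhGGSsee=16 HhGGssEe=8 HhGGssee=8 HhGgSSEe=8 HhGgSSee=8 HhGgSsEe=16 HhGgSsee=16 HhGgssEe=8 HhGgssee=8 hhGGSSEe=4 hhGGSSee=4 hhGGSsEe=8 hhGGSsee=8 hhGGssEe=4 hhGGssee=4 hhGgSSEe=4 hhGgSSee=4 hhGgSsEe=8 hhGgSsee=8 hhGgssEe=4 hhGgssee=4
HhGgssee hits 8/256; gcd=8; 8÷8/256÷8 = 1/32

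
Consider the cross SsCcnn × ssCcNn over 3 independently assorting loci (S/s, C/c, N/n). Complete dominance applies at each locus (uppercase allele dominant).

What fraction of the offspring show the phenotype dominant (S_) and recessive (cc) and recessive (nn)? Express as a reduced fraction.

SsCcnn gametes: SCn×2, Scn×2, sCn×2, scn×2
ssCcNn gametes: sCN×2, sCn×2, scN×2, scn×2
SsCcnn×ssCcNn grid (8·8=64): SsCCNn=4 SsCCnn=4 SsCcNn=8 SsCcnn=8 SsccNn=4 Ssccnn=4 ssCCNn=4 ssCCnn=4 ssCcNn=8 ssCcnn=8 ssccNn=4 ssccnn=4
S_ cc nn hits 4/64; gcd=4; 4÷4/64÷4 = 1/16

P(S_ cc nn) = 1/16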